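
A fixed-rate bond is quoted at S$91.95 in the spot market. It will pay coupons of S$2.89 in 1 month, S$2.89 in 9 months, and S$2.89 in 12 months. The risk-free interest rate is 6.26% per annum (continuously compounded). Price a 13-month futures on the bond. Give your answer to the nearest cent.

S$89.47

PV(coupons) I = 2.89·e^(−0.0626·1/12) + 2.89·e^(−0.0626·9/12) + 2.89·e^(−0.0626·12/12)
I = 2.8750 + 2.7575 + 2.7146 = 8.3471
F = (S − I)·e^(rT) = (91.95 − 8.3471) · e^(0.0626·13/12)
= 83.6029 · e^0.067817 = 83.6029 × 1.070169 = S$89.47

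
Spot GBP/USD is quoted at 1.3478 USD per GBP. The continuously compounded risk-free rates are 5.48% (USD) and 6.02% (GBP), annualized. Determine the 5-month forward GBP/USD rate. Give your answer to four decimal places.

1.3448

F = S·e^((r_USD − r_GBP)T) = 1.3478 · e^((0.0548 − 0.0602) × 5/12)
= 1.3478 · e^-0.002250 = 1.3478 × 0.997753
F = 1.3448 USD per GBP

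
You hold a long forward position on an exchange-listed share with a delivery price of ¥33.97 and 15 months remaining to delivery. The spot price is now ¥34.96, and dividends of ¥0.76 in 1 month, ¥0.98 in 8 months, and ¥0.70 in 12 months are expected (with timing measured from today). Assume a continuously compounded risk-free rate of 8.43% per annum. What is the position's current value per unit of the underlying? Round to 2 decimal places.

PV(remaining dividends) I = 0.76·e^(−0.0843·1/12) + 0.98·e^(−0.0843·8/12) + 0.70·e^(−0.0843·12/12) = 2.3245
Current forward F = (S − I)·e^(rT) = (34.96 − 2.3245)·e^(0.0843·15/12) = 32.6355 × 1.111127 = 36.2622
Value (long) = (F − K)·e^(−rT) = (36.2622 − 33.97) × 0.899987 = 2.0630
Value = ¥2.06

¥2.06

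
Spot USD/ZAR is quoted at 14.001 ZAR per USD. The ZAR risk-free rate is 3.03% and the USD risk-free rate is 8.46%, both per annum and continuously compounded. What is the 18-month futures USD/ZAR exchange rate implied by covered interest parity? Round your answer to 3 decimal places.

12.906

F = S·e^((r_ZAR − r_USD)T) = 14.001 · e^((0.0303 − 0.0846) × 18/12)
= 14.001 · e^-0.081450 = 14.001 × 0.921779
F = 12.906 ZAR per USD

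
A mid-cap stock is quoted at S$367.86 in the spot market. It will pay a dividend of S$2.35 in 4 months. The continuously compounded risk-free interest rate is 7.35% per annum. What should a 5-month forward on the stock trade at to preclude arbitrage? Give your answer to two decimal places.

S$376.94

PV(dividends) I = 2.35·e^(−0.0735·4/12)
I = 2.2931
F = (S − I)·e^(rT) = (367.86 − 2.2931) · e^(0.0735·5/12)
= 365.5669 · e^0.030625 = 365.5669 × 1.031099 = S$376.94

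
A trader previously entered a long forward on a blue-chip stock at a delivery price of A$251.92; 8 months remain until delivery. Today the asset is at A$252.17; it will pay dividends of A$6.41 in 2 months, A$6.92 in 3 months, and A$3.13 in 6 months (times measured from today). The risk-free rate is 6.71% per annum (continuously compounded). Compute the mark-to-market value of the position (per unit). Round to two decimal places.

PV(remaining dividends) I = 6.41·e^(−0.0671·2/12) + 6.92·e^(−0.0671·3/12) + 3.13·e^(−0.0671·6/12) = 16.1703
Current forward F = (S − I)·e^(rT) = (252.17 − 16.1703)·e^(0.0671·8/12) = 235.9997 × 1.045749 = 246.7965
Value (long) = (F − K)·e^(−rT) = (246.7965 − 251.92) × 0.956252 = -4.8994
Value = -A$4.90

-A$4.90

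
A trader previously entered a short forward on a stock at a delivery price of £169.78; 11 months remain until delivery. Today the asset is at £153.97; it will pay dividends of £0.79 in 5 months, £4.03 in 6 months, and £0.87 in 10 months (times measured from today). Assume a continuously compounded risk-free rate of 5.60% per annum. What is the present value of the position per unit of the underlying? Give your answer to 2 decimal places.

£12.84

PV(remaining dividends) I = 0.79·e^(−0.0560·5/12) + 4.03·e^(−0.0560·6/12) + 0.87·e^(−0.0560·10/12) = 5.5208
Current forward F = (S − I)·e^(rT) = (153.97 − 5.5208)·e^(0.0560·11/12) = 148.4492 × 1.052674 = 156.2686
Value (long) = (F − K)·e^(−rT) = (156.2686 − 169.78) × 0.949962 = -12.8353
Short position value = −(long value) = £12.84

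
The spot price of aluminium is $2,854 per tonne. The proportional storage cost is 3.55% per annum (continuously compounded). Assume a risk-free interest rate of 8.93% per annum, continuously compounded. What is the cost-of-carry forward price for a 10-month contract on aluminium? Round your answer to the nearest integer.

Net carry = r + u − y = 0.0893 + 0.0355 − 0.0000 = 0.1248
F = S·e^((r+u−y)T) = 2854 · e^(0.1248 × 10/12) = 2854 · e^0.104000
= 2854 × 1.109600 = $3,167 per tonne

$3,167 per tonne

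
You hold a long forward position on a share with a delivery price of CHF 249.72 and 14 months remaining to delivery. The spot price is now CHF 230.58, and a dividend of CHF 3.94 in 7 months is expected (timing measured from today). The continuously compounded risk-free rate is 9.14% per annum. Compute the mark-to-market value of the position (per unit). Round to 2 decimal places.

PV(remaining dividends) I = 3.94·e^(−0.0914·7/12) = 3.7354
Current forward F = (S − I)·e^(rT) = (230.58 − 3.7354)·e^(0.0914·14/12) = 226.8446 × 1.112526 = 252.3705
Value (long) = (F − K)·e^(−rT) = (252.3705 − 249.72) × 0.898855 = 2.3824
Value = CHF 2.38

CHF 2.38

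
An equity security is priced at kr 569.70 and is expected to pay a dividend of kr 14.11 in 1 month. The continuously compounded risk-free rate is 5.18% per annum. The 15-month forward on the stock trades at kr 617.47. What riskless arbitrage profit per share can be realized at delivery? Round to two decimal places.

PV(dividends) I = 14.11·e^(−0.0518·1/12) = 14.0492
Fair forward F* = (S − I)·e^(rT) = (569.70 − 14.0492)·e^0.064750 = 555.6508 × 1.066892 = 592.8194
Market kr 617.47 > fair 592.8194: forward overpriced → cash-and-carry (borrow at r, buy the stock and collect the dividends, short the forward).
Profit at T = |F_mkt − F*| = |617.47 − 592.8194| = kr 24.65 per share

kr 24.65 per share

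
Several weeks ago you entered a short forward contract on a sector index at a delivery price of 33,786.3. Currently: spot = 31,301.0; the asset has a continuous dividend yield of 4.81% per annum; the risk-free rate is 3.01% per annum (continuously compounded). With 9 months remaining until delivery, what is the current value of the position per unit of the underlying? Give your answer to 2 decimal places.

Current fair forward for the remaining 9 months: F = S·e^((r − q)·T), (r − q) = 0.0301 − 0.0481 = -0.0180
F = 31301.0 · e^(-0.0180 × 9/12) = 31301.0 × 0.98659072 = 30881.2761
Value of long forward = (F − K)·e^(−rT) = (30881.2761 − 33786.3) · e^(−0.0301·9/12)
= -2905.0239 × 0.97767791 = -2840.18
Short position value = −(long value) = 2840.18

2840.18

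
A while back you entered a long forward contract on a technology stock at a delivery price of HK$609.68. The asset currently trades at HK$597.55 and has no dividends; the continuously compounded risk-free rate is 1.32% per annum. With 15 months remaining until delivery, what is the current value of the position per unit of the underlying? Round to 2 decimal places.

-HK$2.15

Current fair forward for the remaining 15 months: F = S·e^(r·T), r = 0.0132
F = 597.55 · e^(0.0132 × 15/12) = 597.55 × 1.016637 = 607.4914
Value of long forward = (F − K)·e^(−rT) = (607.4914 − 609.68) · e^(−0.0132·15/12)
= -2.1886 × 0.983635 = -2.15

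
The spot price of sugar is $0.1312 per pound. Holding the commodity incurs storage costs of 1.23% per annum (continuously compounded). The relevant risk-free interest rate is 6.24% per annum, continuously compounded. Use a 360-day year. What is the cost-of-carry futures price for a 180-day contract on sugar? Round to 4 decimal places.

Net carry = r + u − y = 0.0624 + 0.0123 − 0.0000 = 0.0747
F = S·e^((r+u−y)T) = 0.1312 · e^(0.0747 × 180/360) = 0.1312 · e^0.037350
= 0.1312 × 1.038056 = $0.1362 per pound

$0.1362 per pound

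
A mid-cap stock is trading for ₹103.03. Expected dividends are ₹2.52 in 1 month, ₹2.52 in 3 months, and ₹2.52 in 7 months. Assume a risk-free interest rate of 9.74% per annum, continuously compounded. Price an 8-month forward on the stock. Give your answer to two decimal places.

₹102.11

PV(dividends) I = 2.52·e^(−0.0974·1/12) + 2.52·e^(−0.0974·3/12) + 2.52·e^(−0.0974·7/12)
I = 2.4996 + 2.4594 + 2.3808 = 7.3398
F = (S − I)·e^(rT) = (103.03 − 7.3398) · e^(0.0974·8/12)
= 95.6902 · e^0.064933 = 95.6902 × 1.067088 = ₹102.11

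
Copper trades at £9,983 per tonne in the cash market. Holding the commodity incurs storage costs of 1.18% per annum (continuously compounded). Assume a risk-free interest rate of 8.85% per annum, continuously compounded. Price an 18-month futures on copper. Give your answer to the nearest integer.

Net carry = r + u − y = 0.0885 + 0.0118 − 0.0000 = 0.1003
F = S·e^((r+u−y)T) = 9983 · e^(0.1003 × 18/12) = 9983 · e^0.150450
= 9983 × 1.162357 = £11,604 per tonne

£11,604 per tonne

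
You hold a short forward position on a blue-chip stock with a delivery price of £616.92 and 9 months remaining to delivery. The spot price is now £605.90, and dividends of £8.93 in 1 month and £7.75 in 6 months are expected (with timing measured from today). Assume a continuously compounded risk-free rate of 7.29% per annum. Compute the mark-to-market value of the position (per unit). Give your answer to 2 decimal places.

PV(remaining dividends) I = 8.93·e^(−0.0729·1/12) + 7.75·e^(−0.0729·6/12) = 16.3485
Current forward F = (S − I)·e^(rT) = (605.90 − 16.3485)·e^(0.0729·9/12) = 589.5515 × 1.056197 = 622.6825
Value (long) = (F − K)·e^(−rT) = (622.6825 − 616.92) × 0.946793 = 5.4559
Short position value = −(long value) = -£5.46

-£5.46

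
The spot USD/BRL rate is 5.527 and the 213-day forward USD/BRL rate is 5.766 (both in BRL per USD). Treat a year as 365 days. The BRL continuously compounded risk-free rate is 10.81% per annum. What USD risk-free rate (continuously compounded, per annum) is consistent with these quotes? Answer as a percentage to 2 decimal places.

3.56%

F = S·e^((r_BRL − r_USD)T) ⇒ r_USD = r_BRL − ln(F/S)/T
ln(5.766/5.527) = 0.042333; /(213/365) = 0.072542
r_USD = 0.1081 − 0.072542 = 0.035558
r_USD = 3.56%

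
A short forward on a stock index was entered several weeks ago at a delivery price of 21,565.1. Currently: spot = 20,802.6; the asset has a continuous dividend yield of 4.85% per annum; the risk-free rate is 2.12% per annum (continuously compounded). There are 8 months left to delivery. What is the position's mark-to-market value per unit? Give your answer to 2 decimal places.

Current fair forward for the remaining 8 months: F = S·e^((r − q)·T), (r − q) = 0.0212 − 0.0485 = -0.0273
F = 20802.6 · e^(-0.0273 × 8/12) = 20802.6 × 0.98196462 = 20427.4172
Value of long forward = (F − K)·e^(−rT) = (20427.4172 − 21565.1) · e^(−0.0212·8/12)
= -1137.6828 × 0.98596607 = -1121.72
Short position value = −(long value) = 1121.72

1121.72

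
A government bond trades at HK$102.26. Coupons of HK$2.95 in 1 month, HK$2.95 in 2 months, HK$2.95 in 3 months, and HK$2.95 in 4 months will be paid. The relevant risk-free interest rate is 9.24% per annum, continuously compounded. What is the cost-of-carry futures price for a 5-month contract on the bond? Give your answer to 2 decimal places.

PV(coupons) I = 2.95·e^(−0.0924·1/12) + 2.95·e^(−0.0924·2/12) + 2.95·e^(−0.0924·3/12) + 2.95·e^(−0.0924·4/12)
I = 2.9274 + 2.9049 + 2.8826 + 2.8605 = 11.5754
F = (S − I)·e^(rT) = (102.26 − 11.5754) · e^(0.0924·5/12)
= 90.6846 · e^0.038500 = 90.6846 × 1.039251 = HK$94.24

HK$94.24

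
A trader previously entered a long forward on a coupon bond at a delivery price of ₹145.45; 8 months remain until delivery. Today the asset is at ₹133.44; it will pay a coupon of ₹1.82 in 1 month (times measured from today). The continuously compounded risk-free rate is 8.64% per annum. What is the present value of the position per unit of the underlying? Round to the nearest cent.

PV(remaining coupons) I = 1.82·e^(−0.0864·1/12) = 1.8069
Current forward F = (S − I)·e^(rT) = (133.44 − 1.8069)·e^(0.0864·8/12) = 131.6331 × 1.059291 = 139.4378
Value (long) = (F − K)·e^(−rT) = (139.4378 − 145.45) × 0.944027 = -5.6757
Value = -₹5.68

-₹5.68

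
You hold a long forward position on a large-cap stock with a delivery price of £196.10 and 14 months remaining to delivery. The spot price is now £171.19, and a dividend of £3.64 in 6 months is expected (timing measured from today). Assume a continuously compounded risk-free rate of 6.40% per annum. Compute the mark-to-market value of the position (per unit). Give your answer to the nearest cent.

-£14.33

PV(remaining dividends) I = 3.64·e^(−0.0640·6/12) = 3.5254
Current forward F = (S − I)·e^(rT) = (171.19 − 3.5254)·e^(0.0640·14/12) = 167.6646 × 1.077525 = 180.6628
Value (long) = (F − K)·e^(−rT) = (180.6628 − 196.10) × 0.928053 = -14.3265
Value = -£14.33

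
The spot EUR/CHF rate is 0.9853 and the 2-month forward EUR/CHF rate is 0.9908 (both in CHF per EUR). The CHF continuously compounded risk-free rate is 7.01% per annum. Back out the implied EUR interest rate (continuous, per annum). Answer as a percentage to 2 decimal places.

3.67%

F = S·e^((r_CHF − r_EUR)T) ⇒ r_EUR = r_CHF − ln(F/S)/T
ln(0.9908/0.9853) = 0.005567; /(2/12) = 0.033402
r_EUR = 0.0701 − 0.033402 = 0.036698
r_EUR = 3.67%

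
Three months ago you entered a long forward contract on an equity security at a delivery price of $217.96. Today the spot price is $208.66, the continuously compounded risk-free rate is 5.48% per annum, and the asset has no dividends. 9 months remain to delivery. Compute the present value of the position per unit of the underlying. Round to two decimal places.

-$0.52

Current fair forward for the remaining 9 months: F = S·e^(r·T), r = 0.0548
F = 208.66 · e^(0.0548 × 9/12) = 208.66 × 1.041956 = 217.4145
Value of long forward = (F − K)·e^(−rT) = (217.4145 − 217.96) · e^(−0.0548·9/12)
= -0.5455 × 0.959733 = -0.52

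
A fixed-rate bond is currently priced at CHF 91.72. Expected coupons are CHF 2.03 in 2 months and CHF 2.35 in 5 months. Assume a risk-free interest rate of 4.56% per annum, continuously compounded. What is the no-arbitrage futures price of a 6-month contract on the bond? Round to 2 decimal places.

PV(coupons) I = 2.03·e^(−0.0456·2/12) + 2.35·e^(−0.0456·5/12)
I = 2.0146 + 2.3058 = 4.3204
F = (S − I)·e^(rT) = (91.72 − 4.3204) · e^(0.0456·6/12)
= 87.3996 · e^0.022800 = 87.3996 × 1.023062 = CHF 89.42

CHF 89.42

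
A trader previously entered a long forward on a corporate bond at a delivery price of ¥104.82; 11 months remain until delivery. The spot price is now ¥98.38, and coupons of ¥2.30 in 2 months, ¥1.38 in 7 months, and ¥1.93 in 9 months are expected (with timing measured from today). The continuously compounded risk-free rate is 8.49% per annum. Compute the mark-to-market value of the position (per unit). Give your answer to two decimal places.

-¥3.98

PV(remaining coupons) I = 2.30·e^(−0.0849·2/12) + 1.38·e^(−0.0849·7/12) + 1.93·e^(−0.0849·9/12) = 5.3919
Current forward F = (S − I)·e^(rT) = (98.38 − 5.3919)·e^(0.0849·11/12) = 92.9881 × 1.080933 = 100.5139
Value (long) = (F − K)·e^(−rT) = (100.5139 − 104.82) × 0.925126 = -3.9837
Value = -¥3.98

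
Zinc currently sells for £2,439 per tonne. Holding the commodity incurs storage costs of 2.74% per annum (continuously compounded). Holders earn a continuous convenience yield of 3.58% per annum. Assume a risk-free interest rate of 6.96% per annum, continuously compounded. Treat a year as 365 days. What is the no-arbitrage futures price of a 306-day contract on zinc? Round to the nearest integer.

Net carry = r + u − y = 0.0696 + 0.0274 − 0.0358 = 0.0612
F = S·e^((r+u−y)T) = 2439 · e^(0.0612 × 306/365) = 2439 · e^0.051307
= 2439 × 1.052646 = £2,567 per tonne

£2,567 per tonne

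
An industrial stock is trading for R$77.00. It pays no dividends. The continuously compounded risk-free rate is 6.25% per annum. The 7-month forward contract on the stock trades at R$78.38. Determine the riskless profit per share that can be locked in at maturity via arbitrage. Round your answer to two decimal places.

R$1.48 per share

Fair forward: F* = S·e^(carry·T), with carry = r = 0.0625
F* = 77.00 · e^(0.0625 × 7/12) = 77.00 · e^0.036458 = 77.00 × 1.037131 = R$79.8591
Market R$78.38 < fair R$79.8591: forward underpriced → reverse cash-and-carry (short spot, go long the forward).
At maturity, profit = |F_mkt − F*| = |78.38 − 79.8591| = R$1.48 per share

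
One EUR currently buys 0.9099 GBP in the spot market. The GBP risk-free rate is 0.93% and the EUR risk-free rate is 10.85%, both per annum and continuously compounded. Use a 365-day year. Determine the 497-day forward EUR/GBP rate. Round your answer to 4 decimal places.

0.7949

F = S·e^((r_GBP − r_EUR)T) = 0.9099 · e^((0.0093 − 0.1085) × 497/365)
= 0.9099 · e^-0.135075 = 0.9099 × 0.873650
F = 0.7949 GBP per EUR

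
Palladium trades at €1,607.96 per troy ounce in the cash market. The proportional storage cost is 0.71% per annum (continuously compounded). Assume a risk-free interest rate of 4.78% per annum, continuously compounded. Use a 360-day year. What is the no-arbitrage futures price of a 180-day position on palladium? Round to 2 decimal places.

Net carry = r + u − y = 0.0478 + 0.0071 − 0.0000 = 0.0549
F = S·e^((r+u−y)T) = 1607.96 · e^(0.0549 × 180/360) = 1607.96 · e^0.02745000
= 1607.96 × 1.02783022 = €1,652.71 per troy ounce

€1,652.71 per troy ounce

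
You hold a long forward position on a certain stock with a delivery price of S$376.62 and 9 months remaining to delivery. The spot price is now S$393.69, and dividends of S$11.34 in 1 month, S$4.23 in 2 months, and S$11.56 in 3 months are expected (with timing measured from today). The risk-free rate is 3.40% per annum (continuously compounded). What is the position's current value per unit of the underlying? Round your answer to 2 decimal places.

-S$0.42

PV(remaining dividends) I = 11.34·e^(−0.0340·1/12) + 4.23·e^(−0.0340·2/12) + 11.56·e^(−0.0340·3/12) = 26.9762
Current forward F = (S − I)·e^(rT) = (393.69 − 26.9762)·e^(0.0340·9/12) = 366.7138 × 1.025828 = 376.1853
Value (long) = (F − K)·e^(−rT) = (376.1853 − 376.62) × 0.974822 = -0.4238
Value = -S$0.42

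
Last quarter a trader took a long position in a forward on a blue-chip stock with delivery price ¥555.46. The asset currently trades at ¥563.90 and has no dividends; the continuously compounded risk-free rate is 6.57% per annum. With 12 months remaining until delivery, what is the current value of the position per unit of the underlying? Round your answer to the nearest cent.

¥43.76

Current fair forward for the remaining 12 months: F = S·e^(r·T), r = 0.0657
F = 563.90 · e^(0.0657 × 12/12) = 563.90 × 1.067906 = 602.1922
Value of long forward = (F − K)·e^(−rT) = (602.1922 − 555.46) · e^(−0.0657·12/12)
= 46.7322 × 0.936412 = 43.76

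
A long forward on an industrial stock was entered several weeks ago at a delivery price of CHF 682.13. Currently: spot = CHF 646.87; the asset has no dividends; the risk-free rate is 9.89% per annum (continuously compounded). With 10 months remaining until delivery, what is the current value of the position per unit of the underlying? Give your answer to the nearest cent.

CHF 18.70

Current fair forward for the remaining 10 months: F = S·e^(r·T), r = 0.0989
F = 646.87 · e^(0.0989 × 10/12) = 646.87 × 1.085908 = 702.4413
Value of long forward = (F − K)·e^(−rT) = (702.4413 − 682.13) · e^(−0.0989·10/12)
= 20.3113 × 0.920888 = 18.70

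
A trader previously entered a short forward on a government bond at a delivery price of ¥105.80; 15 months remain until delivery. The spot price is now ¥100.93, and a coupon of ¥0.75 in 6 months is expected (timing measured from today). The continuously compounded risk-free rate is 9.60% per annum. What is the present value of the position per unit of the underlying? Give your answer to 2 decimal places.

PV(remaining coupons) I = 0.75·e^(−0.0960·6/12) = 0.7149
Current forward F = (S − I)·e^(rT) = (100.93 − 0.7149)·e^(0.0960·15/12) = 100.2151 × 1.127497 = 112.9922
Value (long) = (F − K)·e^(−rT) = (112.9922 − 105.80) × 0.886920 = 6.3789
Short position value = −(long value) = -¥6.38

-¥6.38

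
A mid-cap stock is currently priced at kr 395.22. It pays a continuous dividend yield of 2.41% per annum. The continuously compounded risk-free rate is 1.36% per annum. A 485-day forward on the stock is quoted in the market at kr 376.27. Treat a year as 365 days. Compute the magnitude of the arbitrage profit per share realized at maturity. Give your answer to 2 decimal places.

Fair forward: F* = S·e^(carry·T), with carry = (r − q) = 0.0136 − 0.0241 = -0.0105
F* = 395.22 · e^(-0.0105 × 485/365) = 395.22 · e^-0.013952 = 395.22 × 0.986145 = kr 389.7442
Market kr 376.27 < fair kr 389.7442: forward underpriced → reverse cash-and-carry (short spot, go long the forward).
At maturity, profit = |F_mkt − F*| = |376.27 − 389.7442| = kr 13.47 per share

kr 13.47 per share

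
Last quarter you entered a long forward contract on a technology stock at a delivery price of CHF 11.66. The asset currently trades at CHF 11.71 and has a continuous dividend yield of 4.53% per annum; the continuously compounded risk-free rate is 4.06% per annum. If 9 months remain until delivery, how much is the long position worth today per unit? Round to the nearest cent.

CHF 0.01

Current fair forward for the remaining 9 months: F = S·e^((r − q)·T), (r − q) = 0.0406 − 0.0453 = -0.0047
F = 11.71 · e^(-0.0047 × 9/12) = 11.71 × 0.996481 = 11.6688
Value of long forward = (F − K)·e^(−rT) = (11.6688 − 11.66) · e^(−0.0406·9/12)
= 0.0088 × 0.970009 = 0.01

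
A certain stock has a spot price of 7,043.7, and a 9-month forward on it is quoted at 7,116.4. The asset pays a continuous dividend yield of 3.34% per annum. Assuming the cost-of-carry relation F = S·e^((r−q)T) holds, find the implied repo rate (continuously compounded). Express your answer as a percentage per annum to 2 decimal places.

4.71%

From F = S·e^((r−q)T): (r − q) = ln(F/S)/T
ln(7116.4/7043.7) = ln(1.010321) = 0.010268
(r − q) = 0.010268 / (9/12) = 0.013691
r = ln(F/S)/T + q = 0.013691 + 0.0334 = 0.047091
r = 4.71%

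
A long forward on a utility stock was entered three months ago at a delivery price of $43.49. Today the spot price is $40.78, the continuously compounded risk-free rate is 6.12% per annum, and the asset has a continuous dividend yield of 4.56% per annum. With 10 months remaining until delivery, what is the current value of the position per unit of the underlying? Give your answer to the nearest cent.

Current fair forward for the remaining 10 months: F = S·e^((r − q)·T), (r − q) = 0.0612 − 0.0456 = 0.0156
F = 40.78 · e^(0.0156 × 10/12) = 40.78 × 1.013085 = 41.3136
Value of long forward = (F − K)·e^(−rT) = (41.3136 − 43.49) · e^(−0.0612·10/12)
= -2.1764 × 0.950279 = -2.07

-$2.07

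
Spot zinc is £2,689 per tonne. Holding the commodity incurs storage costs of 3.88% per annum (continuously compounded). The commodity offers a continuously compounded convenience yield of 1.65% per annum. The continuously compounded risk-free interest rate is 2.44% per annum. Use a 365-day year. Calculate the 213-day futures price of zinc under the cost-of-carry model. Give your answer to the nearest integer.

Net carry = r + u − y = 0.0244 + 0.0388 − 0.0165 = 0.0467
F = S·e^((r+u−y)T) = 2689 · e^(0.0467 × 213/365) = 2689 · e^0.027252
= 2689 × 1.027627 = £2,763 per tonne

£2,763 per tonne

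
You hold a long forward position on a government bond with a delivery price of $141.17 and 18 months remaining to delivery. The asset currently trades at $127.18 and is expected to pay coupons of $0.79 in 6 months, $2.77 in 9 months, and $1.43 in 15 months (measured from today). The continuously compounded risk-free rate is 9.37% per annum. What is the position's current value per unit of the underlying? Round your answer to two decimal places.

-$0.09

PV(remaining coupons) I = 0.79·e^(−0.0937·6/12) + 2.77·e^(−0.0937·9/12) + 1.43·e^(−0.0937·15/12) = 4.6078
Current forward F = (S − I)·e^(rT) = (127.18 − 4.6078)·e^(0.0937·18/12) = 122.5722 × 1.150907 = 141.0692
Value (long) = (F − K)·e^(−rT) = (141.0692 − 141.17) × 0.868880 = -0.0876
Value = -$0.09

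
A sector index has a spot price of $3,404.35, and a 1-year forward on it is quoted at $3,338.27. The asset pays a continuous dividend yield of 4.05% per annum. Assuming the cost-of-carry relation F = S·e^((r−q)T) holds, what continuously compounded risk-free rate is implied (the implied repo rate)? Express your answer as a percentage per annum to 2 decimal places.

From F = S·e^((r−q)T): (r − q) = ln(F/S)/T
ln(3338.27/3404.35) = ln(0.980590) = -0.019601
(r − q) = -0.019601 / (12/12) = -0.019601
r = ln(F/S)/T + q = -0.019601 + 0.0405 = 0.020899
r = 2.09%

2.09%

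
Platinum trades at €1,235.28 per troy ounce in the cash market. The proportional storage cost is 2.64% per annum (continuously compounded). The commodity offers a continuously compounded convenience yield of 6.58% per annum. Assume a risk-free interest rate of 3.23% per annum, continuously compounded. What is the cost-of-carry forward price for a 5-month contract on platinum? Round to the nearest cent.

Net carry = r + u − y = 0.0323 + 0.0264 − 0.0658 = -0.0071
F = S·e^((r+u−y)T) = 1235.28 · e^(-0.0071 × 5/12) = 1235.28 · e^-0.00295833
= 1235.28 × 0.99704604 = €1,231.63 per troy ounce

€1,231.63 per troy ounce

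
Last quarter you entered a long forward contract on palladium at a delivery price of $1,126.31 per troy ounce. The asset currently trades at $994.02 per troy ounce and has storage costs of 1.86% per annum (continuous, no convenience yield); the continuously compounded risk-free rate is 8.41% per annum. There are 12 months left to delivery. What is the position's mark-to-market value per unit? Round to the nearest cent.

-$22.78 per troy ounce

Current fair forward for the remaining 12 months: F = S·e^((r + u)·T), (r + u) = 0.0841 + 0.0186 = 0.1027
F = 994.02 · e^(0.1027 × 12/12) = 994.02 × 1.108159 = 1101.5322
Value of long forward = (F − K)·e^(−rT) = (1101.5322 − 1126.31) · e^(−0.0841·12/12)
= -24.7778 × 0.919339 = -22.78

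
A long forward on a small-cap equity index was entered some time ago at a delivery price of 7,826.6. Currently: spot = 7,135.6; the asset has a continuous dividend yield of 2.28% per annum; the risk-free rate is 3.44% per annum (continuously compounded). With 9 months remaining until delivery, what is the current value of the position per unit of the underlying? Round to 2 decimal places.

Current fair forward for the remaining 9 months: F = S·e^((r − q)·T), (r − q) = 0.0344 − 0.0228 = 0.0116
F = 7135.6 · e^(0.0116 × 9/12) = 7135.6 × 1.00873795 = 7197.9505
Value of long forward = (F − K)·e^(−rT) = (7197.9505 − 7826.6) · e^(−0.0344·9/12)
= -628.6495 × 0.97452998 = -612.64

-612.64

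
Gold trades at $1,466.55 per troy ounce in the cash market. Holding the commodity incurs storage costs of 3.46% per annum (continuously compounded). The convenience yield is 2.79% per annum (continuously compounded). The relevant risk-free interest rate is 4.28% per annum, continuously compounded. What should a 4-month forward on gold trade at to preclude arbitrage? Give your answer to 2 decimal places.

Net carry = r + u − y = 0.0428 + 0.0346 − 0.0279 = 0.0495
F = S·e^((r+u−y)T) = 1466.55 · e^(0.0495 × 4/12) = 1466.55 · e^0.01650000
= 1466.55 × 1.01663688 = $1,490.95 per troy ounce

$1,490.95 per troy ounce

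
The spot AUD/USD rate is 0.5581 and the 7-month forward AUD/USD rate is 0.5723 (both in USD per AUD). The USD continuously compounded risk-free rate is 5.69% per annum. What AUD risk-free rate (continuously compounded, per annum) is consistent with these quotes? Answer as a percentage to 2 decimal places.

1.38%

F = S·e^((r_USD − r_AUD)T) ⇒ r_AUD = r_USD − ln(F/S)/T
ln(0.5723/0.5581) = 0.025125; /(7/12) = 0.043071
r_AUD = 0.0569 − 0.043071 = 0.013829
r_AUD = 1.38%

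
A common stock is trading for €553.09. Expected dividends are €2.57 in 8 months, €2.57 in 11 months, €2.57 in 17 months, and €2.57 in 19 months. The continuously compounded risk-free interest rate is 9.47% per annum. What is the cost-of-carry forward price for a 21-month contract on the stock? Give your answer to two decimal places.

PV(dividends) I = 2.57·e^(−0.0947·8/12) + 2.57·e^(−0.0947·11/12) + 2.57·e^(−0.0947·17/12) + 2.57·e^(−0.0947·19/12)
I = 2.4128 + 2.3563 + 2.2473 + 2.2121 = 9.2285
F = (S − I)·e^(rT) = (553.09 − 9.2285) · e^(0.0947·21/12)
= 543.8615 · e^0.165725 = 543.8615 × 1.180248 = €641.89

€641.89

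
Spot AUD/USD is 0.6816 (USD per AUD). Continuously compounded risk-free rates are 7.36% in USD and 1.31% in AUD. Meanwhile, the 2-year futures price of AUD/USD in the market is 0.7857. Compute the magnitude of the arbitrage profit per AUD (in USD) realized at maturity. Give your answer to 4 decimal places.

Fair futures: F* = S·e^(carry·T), with carry = (r_USD − r_AUD) = 0.0736 − 0.0131 = 0.0605
F* = 0.6816 · e^(0.0605 × 2) = 0.6816 · e^0.121000 = 0.6816 × 1.128625 = 0.7693
Market 0.7857 > fair 0.7693: forward overpriced → cash-and-carry (buy spot, short the forward).
At maturity, profit = |F_mkt − F*| = |0.7857 − 0.7693| = 0.0164 per AUD (in USD)

0.0164 per AUD (in USD)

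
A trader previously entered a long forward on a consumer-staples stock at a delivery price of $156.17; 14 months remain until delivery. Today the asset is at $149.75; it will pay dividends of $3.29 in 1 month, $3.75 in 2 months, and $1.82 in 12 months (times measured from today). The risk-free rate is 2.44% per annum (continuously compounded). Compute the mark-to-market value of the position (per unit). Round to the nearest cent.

-$10.83

PV(remaining dividends) I = 3.29·e^(−0.0244·1/12) + 3.75·e^(−0.0244·2/12) + 1.82·e^(−0.0244·12/12) = 8.7942
Current forward F = (S − I)·e^(rT) = (149.75 − 8.7942)·e^(0.0244·14/12) = 140.9558 × 1.028876 = 145.0260
Value (long) = (F − K)·e^(−rT) = (145.0260 − 156.17) × 0.971935 = -10.8312
Value = -$10.83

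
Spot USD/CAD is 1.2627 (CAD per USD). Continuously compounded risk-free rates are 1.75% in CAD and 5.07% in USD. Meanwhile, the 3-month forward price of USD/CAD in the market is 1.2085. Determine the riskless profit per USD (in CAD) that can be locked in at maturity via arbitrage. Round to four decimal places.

0.0438 per USD (in CAD)

Fair forward: F* = S·e^(carry·T), with carry = (r_CAD − r_USD) = 0.0175 − 0.0507 = -0.0332
F* = 1.2627 · e^(-0.0332 × 3/12) = 1.2627 · e^-0.008300 = 1.2627 × 0.991734 = 1.2523
Market 1.2085 < fair 1.2523: forward underpriced → reverse cash-and-carry (short spot, go long the forward).
At maturity, profit = |F_mkt − F*| = |1.2085 − 1.2523| = 0.0438 per USD (in CAD)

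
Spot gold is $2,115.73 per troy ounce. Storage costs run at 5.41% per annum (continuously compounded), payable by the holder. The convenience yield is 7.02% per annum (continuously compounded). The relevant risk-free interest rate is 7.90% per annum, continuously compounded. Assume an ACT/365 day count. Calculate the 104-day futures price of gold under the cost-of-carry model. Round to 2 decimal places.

Net carry = r + u − y = 0.0790 + 0.0541 − 0.0702 = 0.0629
F = S·e^((r+u−y)T) = 2115.73 · e^(0.0629 × 104/365) = 2115.73 · e^0.01792219
= 2115.73 × 1.01808376 = $2,153.99 per troy ounce

$2,153.99 per troy ounce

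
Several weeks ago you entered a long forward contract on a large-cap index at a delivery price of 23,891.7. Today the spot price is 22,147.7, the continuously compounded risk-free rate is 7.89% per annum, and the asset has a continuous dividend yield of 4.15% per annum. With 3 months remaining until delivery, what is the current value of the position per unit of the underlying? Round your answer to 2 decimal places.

Current fair forward for the remaining 3 months: F = S·e^((r − q)·T), (r − q) = 0.0789 − 0.0415 = 0.0374
F = 22147.7 · e^(0.0374 × 3/12) = 22147.7 × 1.00939385 = 22355.7522
Value of long forward = (F − K)·e^(−rT) = (22355.7522 − 23891.7) · e^(−0.0789·3/12)
= -1535.9478 × 0.98046827 = -1505.95

-1505.95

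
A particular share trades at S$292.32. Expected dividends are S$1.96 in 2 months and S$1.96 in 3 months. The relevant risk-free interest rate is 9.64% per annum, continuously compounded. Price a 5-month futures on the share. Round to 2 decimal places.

PV(dividends) I = 1.96·e^(−0.0964·2/12) + 1.96·e^(−0.0964·3/12)
I = 1.9288 + 1.9133 = 3.8421
F = (S − I)·e^(rT) = (292.32 − 3.8421) · e^(0.0964·5/12)
= 288.4779 · e^0.040167 = 288.4779 × 1.040985 = S$300.30

S$300.30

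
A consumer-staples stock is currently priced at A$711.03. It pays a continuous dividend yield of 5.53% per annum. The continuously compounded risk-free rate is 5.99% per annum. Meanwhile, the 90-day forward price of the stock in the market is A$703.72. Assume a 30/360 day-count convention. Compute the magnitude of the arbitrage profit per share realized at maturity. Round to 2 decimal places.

A$8.13 per share

Fair forward: F* = S·e^(carry·T), with carry = (r − q) = 0.0599 − 0.0553 = 0.0046
F* = 711.03 · e^(0.0046 × 90/360) = 711.03 · e^0.001150 = 711.03 × 1.001151 = A$711.8484
Market A$703.72 < fair A$711.8484: forward underpriced → reverse cash-and-carry (short spot, go long the forward).
At maturity, profit = |F_mkt − F*| = |703.72 − 711.8484| = A$8.13 per share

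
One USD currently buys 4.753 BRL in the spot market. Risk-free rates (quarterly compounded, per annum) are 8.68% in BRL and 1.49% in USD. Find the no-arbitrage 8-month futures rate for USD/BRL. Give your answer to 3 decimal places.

By covered interest parity, F = S · (1+r_BRL/4)^(4T) / (1+r_USD/4)^(4T)
= 4.753 × 1.058918 / 1.009964 = 4.753 × 1.048471
F = 4.983 BRL per USD

4.983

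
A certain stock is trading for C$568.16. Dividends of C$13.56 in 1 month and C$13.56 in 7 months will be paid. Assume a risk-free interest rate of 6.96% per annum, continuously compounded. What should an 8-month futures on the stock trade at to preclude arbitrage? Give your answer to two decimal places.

C$567.38

PV(dividends) I = 13.56·e^(−0.0696·1/12) + 13.56·e^(−0.0696·7/12)
I = 13.4816 + 13.0205 = 26.5021
F = (S − I)·e^(rT) = (568.16 − 26.5021) · e^(0.0696·8/12)
= 541.6579 · e^0.046400 = 541.6579 × 1.047493 = C$567.38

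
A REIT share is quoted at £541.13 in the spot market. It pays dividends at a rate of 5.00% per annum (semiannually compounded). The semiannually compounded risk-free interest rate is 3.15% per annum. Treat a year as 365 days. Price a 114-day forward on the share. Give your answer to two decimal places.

£538.07

F = S · (1+r/2)^(2T) / (1+q/2)^(2T)
= 541.13 × 1.009809 / 1.015544 = 541.13 × 0.994353
F = £538.07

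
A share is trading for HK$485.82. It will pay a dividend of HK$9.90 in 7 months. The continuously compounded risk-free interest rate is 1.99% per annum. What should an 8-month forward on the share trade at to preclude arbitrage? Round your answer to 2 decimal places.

HK$482.39

PV(dividends) I = 9.90·e^(−0.0199·7/12)
I = 9.7857
F = (S − I)·e^(rT) = (485.82 − 9.7857) · e^(0.0199·8/12)
= 476.0343 · e^0.013267 = 476.0343 × 1.013355 = HK$482.39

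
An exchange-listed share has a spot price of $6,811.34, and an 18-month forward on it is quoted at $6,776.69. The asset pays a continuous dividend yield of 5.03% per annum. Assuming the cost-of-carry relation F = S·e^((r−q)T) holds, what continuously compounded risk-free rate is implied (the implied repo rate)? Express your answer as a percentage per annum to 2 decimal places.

From F = S·e^((r−q)T): (r − q) = ln(F/S)/T
ln(6776.69/6811.34) = ln(0.994913) = -0.005100
(r − q) = -0.005100 / (18/12) = -0.003400
r = ln(F/S)/T + q = -0.003400 + 0.0503 = 0.046900
r = 4.69%

4.69%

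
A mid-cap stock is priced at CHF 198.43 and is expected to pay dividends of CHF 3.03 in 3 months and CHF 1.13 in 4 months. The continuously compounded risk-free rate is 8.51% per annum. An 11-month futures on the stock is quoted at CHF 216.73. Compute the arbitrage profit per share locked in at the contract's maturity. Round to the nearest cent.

CHF 6.60 per share

PV(dividends) I = 3.03·e^(−0.0851·3/12) + 1.13·e^(−0.0851·4/12) = 4.0646
Fair futures F* = (S − I)·e^(rT) = (198.43 − 4.0646)·e^0.078008 = 194.3654 × 1.081131 = 210.1345
Market CHF 216.73 > fair 210.1345: forward overpriced → cash-and-carry (borrow at r, buy the stock and collect the dividends, short the forward).
Profit at T = |F_mkt − F*| = |216.73 − 210.1345| = CHF 6.60 per share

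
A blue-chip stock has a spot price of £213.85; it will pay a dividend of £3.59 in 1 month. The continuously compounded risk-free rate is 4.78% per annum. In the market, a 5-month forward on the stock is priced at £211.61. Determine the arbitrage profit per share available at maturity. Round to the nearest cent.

£2.89 per share

PV(dividends) I = 3.59·e^(−0.0478·1/12) = 3.5757
Fair forward F* = (S − I)·e^(rT) = (213.85 − 3.5757)·e^0.019917 = 210.2743 × 1.020117 = 214.5044
Market £211.61 < fair 214.5044: forward underpriced → reverse cash-and-carry (short the stock, invest proceeds at r, pay the dividends, go long the forward).
Profit at T = |F_mkt − F*| = |211.61 − 214.5044| = £2.89 per share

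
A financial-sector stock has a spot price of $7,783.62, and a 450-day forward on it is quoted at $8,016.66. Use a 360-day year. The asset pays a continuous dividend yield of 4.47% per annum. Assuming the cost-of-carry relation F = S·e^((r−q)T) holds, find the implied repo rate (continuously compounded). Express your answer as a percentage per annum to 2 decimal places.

6.83%

From F = S·e^((r−q)T): (r − q) = ln(F/S)/T
ln(8016.66/7783.62) = ln(1.029940) = 0.029501
(r − q) = 0.029501 / (450/360) = 0.023601
r = ln(F/S)/T + q = 0.023601 + 0.0447 = 0.068301
r = 6.83%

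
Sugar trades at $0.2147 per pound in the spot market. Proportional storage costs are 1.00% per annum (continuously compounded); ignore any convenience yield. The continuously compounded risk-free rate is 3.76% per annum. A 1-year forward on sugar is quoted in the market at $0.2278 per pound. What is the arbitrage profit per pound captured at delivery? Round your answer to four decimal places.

Fair forward: F* = S·e^(carry·T), with carry = (r + u) = 0.0376 + 0.0100 = 0.0476
F* = 0.2147 · e^(0.0476 × 1) = 0.2147 · e^0.047600 = 0.2147 × 1.048751 = $0.2252
Market $0.2278 > fair $0.2252: forward overpriced → cash-and-carry (buy spot, short the forward).
At maturity, profit = |F_mkt − F*| = |0.2278 − 0.2252| = $0.0026 per pound

$0.0026 per pound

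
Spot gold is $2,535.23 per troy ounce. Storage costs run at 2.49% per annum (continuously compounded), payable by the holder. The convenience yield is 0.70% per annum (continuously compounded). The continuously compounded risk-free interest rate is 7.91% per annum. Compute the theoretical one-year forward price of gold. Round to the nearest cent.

$2,793.47 per troy ounce

Net carry = r + u − y = 0.0791 + 0.0249 − 0.0070 = 0.0970
F = S·e^((r+u−y)T) = 2535.23 · e^(0.0970 × 12/12) = 2535.23 · e^0.09700000
= 2535.23 × 1.10186037 = $2,793.47 per troy ounce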